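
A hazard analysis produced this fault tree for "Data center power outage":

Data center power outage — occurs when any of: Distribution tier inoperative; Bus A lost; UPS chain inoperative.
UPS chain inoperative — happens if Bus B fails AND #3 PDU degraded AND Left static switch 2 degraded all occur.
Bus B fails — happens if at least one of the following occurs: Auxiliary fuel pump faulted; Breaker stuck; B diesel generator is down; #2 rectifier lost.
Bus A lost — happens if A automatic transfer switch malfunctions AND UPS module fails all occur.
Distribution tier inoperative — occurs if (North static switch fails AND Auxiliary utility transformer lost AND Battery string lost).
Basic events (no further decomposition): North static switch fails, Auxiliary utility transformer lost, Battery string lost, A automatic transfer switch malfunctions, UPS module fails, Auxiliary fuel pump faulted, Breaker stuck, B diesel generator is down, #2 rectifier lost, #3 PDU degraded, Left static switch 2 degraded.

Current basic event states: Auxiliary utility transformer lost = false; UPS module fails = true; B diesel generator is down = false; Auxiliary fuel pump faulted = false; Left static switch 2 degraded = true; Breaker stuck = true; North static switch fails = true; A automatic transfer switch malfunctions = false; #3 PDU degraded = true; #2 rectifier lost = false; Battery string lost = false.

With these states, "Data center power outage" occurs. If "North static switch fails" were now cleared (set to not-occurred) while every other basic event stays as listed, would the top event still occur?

Yes

Counterfactual: set "North static switch fails" to not occurred.
Distribution tier inoperative [AND]: North static switch fails=not, Auxiliary utility transformer lost=not, Battery string lost=not → not all inputs occur → does not occur.
Bus A lost [AND]: A automatic transfer switch malfunctions=not, UPS module fails=occurs → not all inputs occur → does not occur.
Bus B fails [OR]: Auxiliary fuel pump faulted=not, Breaker stuck=occurs, B diesel generator is down=not, #2 rectifier lost=not → at least one input occurs → occurs.
UPS chain inoperative [AND]: Bus B fails=occurs, #3 PDU degraded=occurs, Left static switch 2 degraded=occurs → all inputs occur → occurs.
Data center power outage [OR]: Distribution tier inoperative=not, Bus A lost=not, UPS chain inoperative=occurs → at least one input occurs → occurs.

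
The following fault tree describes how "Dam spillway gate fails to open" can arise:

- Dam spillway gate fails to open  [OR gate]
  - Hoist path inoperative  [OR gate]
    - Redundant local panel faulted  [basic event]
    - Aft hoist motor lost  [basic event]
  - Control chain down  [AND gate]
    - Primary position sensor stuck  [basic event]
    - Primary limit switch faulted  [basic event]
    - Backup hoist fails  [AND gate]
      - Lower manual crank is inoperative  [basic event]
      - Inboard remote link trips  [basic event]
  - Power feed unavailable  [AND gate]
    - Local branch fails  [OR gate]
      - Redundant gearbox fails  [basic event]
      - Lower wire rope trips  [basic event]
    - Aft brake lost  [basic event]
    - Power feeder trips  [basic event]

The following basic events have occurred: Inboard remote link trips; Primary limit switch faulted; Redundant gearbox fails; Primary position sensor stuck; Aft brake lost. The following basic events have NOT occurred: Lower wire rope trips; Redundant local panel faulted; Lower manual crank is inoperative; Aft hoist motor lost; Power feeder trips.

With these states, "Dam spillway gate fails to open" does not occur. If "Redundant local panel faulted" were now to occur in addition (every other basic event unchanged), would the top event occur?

Yes

Counterfactual: set "Redundant local panel faulted" to occurred.
Hoist path inoperative [OR]: Redundant local panel faulted=occurs, Aft hoist motor lost=not → at least one input occurs → occurs.
Backup hoist fails [AND]: Lower manual crank is inoperative=not, Inboard remote link trips=occurs → not all inputs occur → does not occur.
Control chain down [AND]: Primary position sensor stuck=occurs, Primary limit switch faulted=occurs, Backup hoist fails=not → not all inputs occur → does not occur.
Local branch fails [OR]: Redundant gearbox fails=occurs, Lower wire rope trips=not → at least one input occurs → occurs.
Power feed unavailable [AND]: Local branch fails=occurs, Aft brake lost=occurs, Power feeder trips=not → not all inputs occur → does not occur.
Dam spillway gate fails to open [OR]: Hoist path inoperative=occurs, Control chain down=not, Power feed unavailable=not → at least one input occurs → occurs.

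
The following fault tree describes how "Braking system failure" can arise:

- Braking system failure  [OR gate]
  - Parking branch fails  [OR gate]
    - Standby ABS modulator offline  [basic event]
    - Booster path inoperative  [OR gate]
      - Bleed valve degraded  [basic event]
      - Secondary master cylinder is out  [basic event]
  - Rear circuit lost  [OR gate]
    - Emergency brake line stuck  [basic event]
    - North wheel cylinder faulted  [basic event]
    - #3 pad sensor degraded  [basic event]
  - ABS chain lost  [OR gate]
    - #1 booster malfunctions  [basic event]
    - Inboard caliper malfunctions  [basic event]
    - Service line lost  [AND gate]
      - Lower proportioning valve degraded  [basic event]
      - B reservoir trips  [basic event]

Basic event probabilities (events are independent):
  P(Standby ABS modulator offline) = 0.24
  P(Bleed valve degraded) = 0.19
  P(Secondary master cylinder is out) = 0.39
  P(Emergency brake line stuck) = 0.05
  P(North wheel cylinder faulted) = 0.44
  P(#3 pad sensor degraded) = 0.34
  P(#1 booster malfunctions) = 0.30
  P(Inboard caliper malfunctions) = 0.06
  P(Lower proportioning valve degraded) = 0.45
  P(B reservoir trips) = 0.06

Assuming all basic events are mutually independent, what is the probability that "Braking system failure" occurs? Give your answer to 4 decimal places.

0.9156

P(Booster path inoperative) [OR] = 1 − (1−0.19) × (1−0.39) = 0.505900
P(Parking branch fails) [OR] = 1 − (1−0.24) × (1−0.505900) = 0.624484
P(Rear circuit lost) [OR] = 1 − (1−0.05) × (1−0.44) × (1−0.34) = 0.648880
P(Service line lost) [AND] = 0.45 × 0.06 = 0.027000
P(ABS chain lost) [OR] = 1 − (1−0.30) × (1−0.06) × (1−0.027000) = 0.359766
P(Braking system failure) [OR] = 1 − (1−0.624484) × (1−0.648880) × (1−0.359766) = 0.915584
Rounded to 4 decimal places: P(Braking system failure) ≈ 0.9156.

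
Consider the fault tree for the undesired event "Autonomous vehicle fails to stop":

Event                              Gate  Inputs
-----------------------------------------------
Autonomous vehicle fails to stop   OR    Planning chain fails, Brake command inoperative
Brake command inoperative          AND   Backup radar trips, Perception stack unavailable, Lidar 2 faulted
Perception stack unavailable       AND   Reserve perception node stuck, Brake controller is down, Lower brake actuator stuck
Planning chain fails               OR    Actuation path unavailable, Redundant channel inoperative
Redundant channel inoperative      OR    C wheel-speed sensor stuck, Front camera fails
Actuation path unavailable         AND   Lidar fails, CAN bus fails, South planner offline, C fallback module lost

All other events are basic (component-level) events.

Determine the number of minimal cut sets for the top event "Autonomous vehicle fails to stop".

Actuation path unavailable [AND]: one cut set from each child combined → 1 × 1 × 1 × 1 = 1 cut set(s).
Redundant channel inoperative [OR]: union of children's cut sets → 2 cut set(s).
Planning chain fails [OR]: union of children's cut sets → 3 cut set(s).
Perception stack unavailable [AND]: one cut set from each child combined → 1 × 1 × 1 = 1 cut set(s).
Brake command inoperative [AND]: one cut set from each child combined → 1 × 1 × 1 = 1 cut set(s).
Autonomous vehicle fails to stop [OR]: union of children's cut sets → 4 cut set(s).
Minimal cut sets: {C fallback module lost, CAN bus fails, Lidar fails, South planner offline}; {C wheel-speed sensor stuck}; {Front camera fails}; {Backup radar trips, Brake controller is down, Lidar 2 faulted, Lower brake actuator stuck, Reserve perception node stuck}.

4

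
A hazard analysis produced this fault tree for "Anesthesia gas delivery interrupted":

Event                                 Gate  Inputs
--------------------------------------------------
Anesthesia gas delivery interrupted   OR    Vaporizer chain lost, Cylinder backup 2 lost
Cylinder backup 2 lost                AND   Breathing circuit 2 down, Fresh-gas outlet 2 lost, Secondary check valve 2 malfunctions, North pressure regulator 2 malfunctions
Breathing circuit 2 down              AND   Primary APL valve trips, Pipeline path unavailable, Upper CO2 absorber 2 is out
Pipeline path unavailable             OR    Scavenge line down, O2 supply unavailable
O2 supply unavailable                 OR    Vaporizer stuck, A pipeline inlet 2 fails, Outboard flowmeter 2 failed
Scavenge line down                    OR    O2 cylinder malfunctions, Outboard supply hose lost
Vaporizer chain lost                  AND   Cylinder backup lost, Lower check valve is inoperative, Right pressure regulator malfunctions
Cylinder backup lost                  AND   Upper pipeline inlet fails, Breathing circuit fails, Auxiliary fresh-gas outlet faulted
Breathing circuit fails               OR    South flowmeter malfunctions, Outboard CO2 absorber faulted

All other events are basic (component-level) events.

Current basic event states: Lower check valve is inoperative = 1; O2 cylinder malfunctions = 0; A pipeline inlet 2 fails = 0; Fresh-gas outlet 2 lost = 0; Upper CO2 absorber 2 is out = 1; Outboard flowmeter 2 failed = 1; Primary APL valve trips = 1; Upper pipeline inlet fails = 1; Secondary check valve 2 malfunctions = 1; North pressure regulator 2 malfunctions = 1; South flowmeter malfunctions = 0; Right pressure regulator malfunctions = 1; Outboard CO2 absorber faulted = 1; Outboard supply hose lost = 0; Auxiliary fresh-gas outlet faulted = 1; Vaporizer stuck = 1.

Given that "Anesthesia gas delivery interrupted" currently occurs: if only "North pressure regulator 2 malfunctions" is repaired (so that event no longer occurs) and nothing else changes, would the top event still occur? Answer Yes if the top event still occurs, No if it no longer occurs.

Yes

Counterfactual: set "North pressure regulator 2 malfunctions" to not occurred.
Breathing circuit fails [OR]: South flowmeter malfunctions=not, Outboard CO2 absorber faulted=occurs → at least one input occurs → occurs.
Cylinder backup lost [AND]: Upper pipeline inlet fails=occurs, Breathing circuit fails=occurs, Auxiliary fresh-gas outlet faulted=occurs → all inputs occur → occurs.
Vaporizer chain lost [AND]: Cylinder backup lost=occurs, Lower check valve is inoperative=occurs, Right pressure regulator malfunctions=occurs → all inputs occur → occurs.
Scavenge line down [OR]: O2 cylinder malfunctions=not, Outboard supply hose lost=not → no input occurs → does not occur.
O2 supply unavailable [OR]: Vaporizer stuck=occurs, A pipeline inlet 2 fails=not, Outboard flowmeter 2 failed=occurs → at least one input occurs → occurs.
Pipeline path unavailable [OR]: Scavenge line down=not, O2 supply unavailable=occurs → at least one input occurs → occurs.
Breathing circuit 2 down [AND]: Primary APL valve trips=occurs, Pipeline path unavailable=occurs, Upper CO2 absorber 2 is out=occurs → all inputs occur → occurs.
Cylinder backup 2 lost [AND]: Breathing circuit 2 down=occurs, Fresh-gas outlet 2 lost=not, Secondary check valve 2 malfunctions=occurs, North pressure regulator 2 malfunctions=not → not all inputs occur → does not occur.
Anesthesia gas delivery interrupted [OR]: Vaporizer chain lost=occurs, Cylinder backup 2 lost=not → at least one input occurs → occurs.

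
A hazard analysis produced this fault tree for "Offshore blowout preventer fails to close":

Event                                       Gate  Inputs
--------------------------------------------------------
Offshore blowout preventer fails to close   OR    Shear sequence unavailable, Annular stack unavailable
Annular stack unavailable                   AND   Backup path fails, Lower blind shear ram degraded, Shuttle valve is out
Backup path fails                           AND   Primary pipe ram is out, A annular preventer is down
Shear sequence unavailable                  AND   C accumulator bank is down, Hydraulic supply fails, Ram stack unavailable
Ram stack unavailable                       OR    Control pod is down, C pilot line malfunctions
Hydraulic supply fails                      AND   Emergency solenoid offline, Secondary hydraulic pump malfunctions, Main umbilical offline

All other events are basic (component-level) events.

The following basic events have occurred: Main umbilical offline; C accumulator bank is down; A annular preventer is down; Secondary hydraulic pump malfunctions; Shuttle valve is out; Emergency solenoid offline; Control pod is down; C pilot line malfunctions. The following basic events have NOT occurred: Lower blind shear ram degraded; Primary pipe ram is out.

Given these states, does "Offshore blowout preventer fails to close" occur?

Hydraulic supply fails [AND]: Emergency solenoid offline=occurs, Secondary hydraulic pump malfunctions=occurs, Main umbilical offline=occurs → all inputs occur → occurs.
Ram stack unavailable [OR]: Control pod is down=occurs, C pilot line malfunctions=occurs → at least one input occurs → occurs.
Shear sequence unavailable [AND]: C accumulator bank is down=occurs, Hydraulic supply fails=occurs, Ram stack unavailable=occurs → all inputs occur → occurs.
Backup path fails [AND]: Primary pipe ram is out=not, A annular preventer is down=occurs → not all inputs occur → does not occur.
Annular stack unavailable [AND]: Backup path fails=not, Lower blind shear ram degraded=not, Shuttle valve is out=occurs → not all inputs occur → does not occur.
Offshore blowout preventer fails to close [OR]: Shear sequence unavailable=occurs, Annular stack unavailable=not → at least one input occurs → occurs.

Yes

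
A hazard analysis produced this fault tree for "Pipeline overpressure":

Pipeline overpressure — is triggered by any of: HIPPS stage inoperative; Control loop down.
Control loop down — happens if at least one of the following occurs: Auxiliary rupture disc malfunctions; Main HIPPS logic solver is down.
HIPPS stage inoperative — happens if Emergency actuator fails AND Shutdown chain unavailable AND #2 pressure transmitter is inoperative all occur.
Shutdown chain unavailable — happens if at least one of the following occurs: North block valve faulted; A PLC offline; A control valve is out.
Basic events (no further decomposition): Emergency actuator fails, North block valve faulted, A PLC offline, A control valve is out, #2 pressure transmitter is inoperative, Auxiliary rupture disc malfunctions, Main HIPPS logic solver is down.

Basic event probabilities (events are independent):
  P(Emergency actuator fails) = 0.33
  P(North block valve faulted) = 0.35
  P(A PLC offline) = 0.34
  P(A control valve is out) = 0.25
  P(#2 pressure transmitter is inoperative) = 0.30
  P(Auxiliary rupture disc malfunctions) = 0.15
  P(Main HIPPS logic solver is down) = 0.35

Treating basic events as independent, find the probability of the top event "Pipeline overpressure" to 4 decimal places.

P(Shutdown chain unavailable) [OR] = 1 − (1−0.35) × (1−0.34) × (1−0.25) = 0.678250
P(HIPPS stage inoperative) [AND] = 0.33 × 0.678250 × 0.30 = 0.067147
P(Control loop down) [OR] = 1 − (1−0.15) × (1−0.35) = 0.447500
P(Pipeline overpressure) [OR] = 1 − (1−0.067147) × (1−0.447500) = 0.484599
Rounded to 4 decimal places: P(Pipeline overpressure) ≈ 0.4846.

0.4846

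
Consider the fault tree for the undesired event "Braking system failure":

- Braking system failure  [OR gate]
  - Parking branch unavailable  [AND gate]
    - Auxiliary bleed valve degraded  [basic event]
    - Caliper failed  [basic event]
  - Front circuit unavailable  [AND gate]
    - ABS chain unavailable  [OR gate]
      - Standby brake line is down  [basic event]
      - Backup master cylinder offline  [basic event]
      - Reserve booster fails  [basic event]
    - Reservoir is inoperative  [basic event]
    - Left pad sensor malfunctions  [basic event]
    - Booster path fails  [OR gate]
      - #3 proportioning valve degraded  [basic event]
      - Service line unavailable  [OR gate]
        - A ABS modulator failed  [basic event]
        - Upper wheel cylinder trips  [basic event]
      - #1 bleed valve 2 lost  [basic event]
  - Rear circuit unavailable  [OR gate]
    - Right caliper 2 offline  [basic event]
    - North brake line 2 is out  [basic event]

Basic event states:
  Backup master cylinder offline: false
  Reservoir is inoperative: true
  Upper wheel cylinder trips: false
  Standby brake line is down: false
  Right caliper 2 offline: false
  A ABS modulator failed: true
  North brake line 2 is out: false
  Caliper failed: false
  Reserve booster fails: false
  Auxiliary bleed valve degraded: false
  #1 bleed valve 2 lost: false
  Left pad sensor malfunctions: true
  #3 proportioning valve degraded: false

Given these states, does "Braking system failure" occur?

Parking branch unavailable [AND]: Auxiliary bleed valve degraded=not, Caliper failed=not → not all inputs occur → does not occur.
ABS chain unavailable [OR]: Standby brake line is down=not, Backup master cylinder offline=not, Reserve booster fails=not → no input occurs → does not occur.
Service line unavailable [OR]: A ABS modulator failed=occurs, Upper wheel cylinder trips=not → at least one input occurs → occurs.
Booster path fails [OR]: #3 proportioning valve degraded=not, Service line unavailable=occurs, #1 bleed valve 2 lost=not → at least one input occurs → occurs.
Front circuit unavailable [AND]: ABS chain unavailable=not, Reservoir is inoperative=occurs, Left pad sensor malfunctions=occurs, Booster path fails=occurs → not all inputs occur → does not occur.
Rear circuit unavailable [OR]: Right caliper 2 offline=not, North brake line 2 is out=not → no input occurs → does not occur.
Braking system failure [OR]: Parking branch unavailable=not, Front circuit unavailable=not, Rear circuit unavailable=not → no input occurs → does not occur.

No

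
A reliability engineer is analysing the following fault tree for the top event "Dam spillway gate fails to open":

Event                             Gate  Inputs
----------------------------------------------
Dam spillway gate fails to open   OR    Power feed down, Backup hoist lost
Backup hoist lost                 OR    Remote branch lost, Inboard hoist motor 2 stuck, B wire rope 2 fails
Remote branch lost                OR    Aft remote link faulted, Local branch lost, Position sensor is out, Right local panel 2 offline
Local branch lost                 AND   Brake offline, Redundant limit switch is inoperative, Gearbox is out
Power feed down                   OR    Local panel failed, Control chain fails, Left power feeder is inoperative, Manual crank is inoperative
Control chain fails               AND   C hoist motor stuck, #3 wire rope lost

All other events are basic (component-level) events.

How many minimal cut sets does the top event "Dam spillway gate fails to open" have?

10

Control chain fails [AND]: one cut set from each child combined → 1 × 1 = 1 cut set(s).
Power feed down [OR]: union of children's cut sets → 4 cut set(s).
Local branch lost [AND]: one cut set from each child combined → 1 × 1 × 1 = 1 cut set(s).
Remote branch lost [OR]: union of children's cut sets → 4 cut set(s).
Backup hoist lost [OR]: union of children's cut sets → 6 cut set(s).
Dam spillway gate fails to open [OR]: union of children's cut sets → 10 cut set(s).
Minimal cut sets: {Local panel failed}; {#3 wire rope lost, C hoist motor stuck}; {Left power feeder is inoperative}; {Manual crank is inoperative}; {Aft remote link faulted}; {Brake offline, Gearbox is out, Redundant limit switch is inoperative}; {Position sensor is out}; {Right local panel 2 offline}; {Inboard hoist motor 2 stuck}; {B wire rope 2 fails}.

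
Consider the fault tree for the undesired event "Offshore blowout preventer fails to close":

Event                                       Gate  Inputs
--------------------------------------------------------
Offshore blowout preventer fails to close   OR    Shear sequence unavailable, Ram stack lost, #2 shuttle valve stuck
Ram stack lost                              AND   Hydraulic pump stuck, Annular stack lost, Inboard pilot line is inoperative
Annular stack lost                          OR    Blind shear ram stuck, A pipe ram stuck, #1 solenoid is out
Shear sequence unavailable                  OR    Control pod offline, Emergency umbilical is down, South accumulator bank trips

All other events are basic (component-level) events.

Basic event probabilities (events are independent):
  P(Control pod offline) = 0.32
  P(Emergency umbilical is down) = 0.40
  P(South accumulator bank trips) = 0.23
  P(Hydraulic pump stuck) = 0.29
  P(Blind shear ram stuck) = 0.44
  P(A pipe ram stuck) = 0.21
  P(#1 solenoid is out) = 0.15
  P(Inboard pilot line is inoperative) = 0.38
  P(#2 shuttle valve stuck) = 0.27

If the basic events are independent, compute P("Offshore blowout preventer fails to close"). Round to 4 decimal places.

0.7864

P(Shear sequence unavailable) [OR] = 1 − (1−0.32) × (1−0.40) × (1−0.23) = 0.685840
P(Annular stack lost) [OR] = 1 − (1−0.44) × (1−0.21) × (1−0.15) = 0.623960
P(Ram stack lost) [AND] = 0.29 × 0.623960 × 0.38 = 0.068760
P(Offshore blowout preventer fails to close) [OR] = 1 − (1−0.685840) × (1−0.068760) × (1−0.27) = 0.786432
Rounded to 4 decimal places: P(Offshore blowout preventer fails to close) ≈ 0.7864.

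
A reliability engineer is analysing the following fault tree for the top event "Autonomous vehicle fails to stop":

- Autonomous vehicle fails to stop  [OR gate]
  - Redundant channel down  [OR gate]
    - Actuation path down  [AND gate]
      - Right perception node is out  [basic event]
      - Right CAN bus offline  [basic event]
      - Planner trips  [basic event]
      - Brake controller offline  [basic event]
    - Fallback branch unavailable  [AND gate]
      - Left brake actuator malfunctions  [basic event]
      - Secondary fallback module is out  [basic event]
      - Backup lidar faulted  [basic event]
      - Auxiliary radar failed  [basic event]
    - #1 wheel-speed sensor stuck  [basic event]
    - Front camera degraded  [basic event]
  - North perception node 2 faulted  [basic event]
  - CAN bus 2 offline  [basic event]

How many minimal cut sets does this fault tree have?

Actuation path down [AND]: one cut set from each child combined → 1 × 1 × 1 × 1 = 1 cut set(s).
Fallback branch unavailable [AND]: one cut set from each child combined → 1 × 1 × 1 × 1 = 1 cut set(s).
Redundant channel down [OR]: union of children's cut sets → 4 cut set(s).
Autonomous vehicle fails to stop [OR]: union of children's cut sets → 6 cut set(s).
Minimal cut sets: {Brake controller offline, Planner trips, Right CAN bus offline, Right perception node is out}; {Auxiliary radar failed, Backup lidar faulted, Left brake actuator malfunctions, Secondary fallback module is out}; {#1 wheel-speed sensor stuck}; {Front camera degraded}; {North perception node 2 faulted}; {CAN bus 2 offline}.

6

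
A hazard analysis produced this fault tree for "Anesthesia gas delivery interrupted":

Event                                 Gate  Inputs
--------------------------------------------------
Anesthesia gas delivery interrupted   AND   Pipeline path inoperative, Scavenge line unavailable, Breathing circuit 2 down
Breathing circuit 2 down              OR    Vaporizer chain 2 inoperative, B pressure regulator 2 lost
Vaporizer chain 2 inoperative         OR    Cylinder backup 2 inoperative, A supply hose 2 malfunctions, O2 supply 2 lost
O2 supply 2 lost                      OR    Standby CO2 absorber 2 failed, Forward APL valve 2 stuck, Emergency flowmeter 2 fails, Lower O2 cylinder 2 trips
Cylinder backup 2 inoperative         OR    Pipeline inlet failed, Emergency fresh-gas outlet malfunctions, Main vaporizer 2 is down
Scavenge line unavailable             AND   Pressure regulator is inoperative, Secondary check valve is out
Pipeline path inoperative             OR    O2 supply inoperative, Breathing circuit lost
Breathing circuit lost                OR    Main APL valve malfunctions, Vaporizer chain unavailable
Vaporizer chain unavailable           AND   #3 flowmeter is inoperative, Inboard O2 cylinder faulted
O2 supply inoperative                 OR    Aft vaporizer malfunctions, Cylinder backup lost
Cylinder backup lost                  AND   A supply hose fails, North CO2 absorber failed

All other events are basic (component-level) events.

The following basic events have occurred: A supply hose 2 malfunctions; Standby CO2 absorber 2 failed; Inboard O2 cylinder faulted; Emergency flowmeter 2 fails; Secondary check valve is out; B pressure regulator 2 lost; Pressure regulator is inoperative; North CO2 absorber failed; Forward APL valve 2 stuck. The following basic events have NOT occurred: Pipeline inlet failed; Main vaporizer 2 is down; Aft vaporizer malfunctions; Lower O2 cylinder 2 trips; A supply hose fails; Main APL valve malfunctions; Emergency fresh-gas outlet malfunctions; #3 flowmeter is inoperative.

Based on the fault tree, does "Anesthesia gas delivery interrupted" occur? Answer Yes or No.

No

Cylinder backup lost [AND]: A supply hose fails=not, North CO2 absorber failed=occurs → not all inputs occur → does not occur.
O2 supply inoperative [OR]: Aft vaporizer malfunctions=not, Cylinder backup lost=not → no input occurs → does not occur.
Vaporizer chain unavailable [AND]: #3 flowmeter is inoperative=not, Inboard O2 cylinder faulted=occurs → not all inputs occur → does not occur.
Breathing circuit lost [OR]: Main APL valve malfunctions=not, Vaporizer chain unavailable=not → no input occurs → does not occur.
Pipeline path inoperative [OR]: O2 supply inoperative=not, Breathing circuit lost=not → no input occurs → does not occur.
Scavenge line unavailable [AND]: Pressure regulator is inoperative=occurs, Secondary check valve is out=occurs → all inputs occur → occurs.
Cylinder backup 2 inoperative [OR]: Pipeline inlet failed=not, Emergency fresh-gas outlet malfunctions=not, Main vaporizer 2 is down=not → no input occurs → does not occur.
O2 supply 2 lost [OR]: Standby CO2 absorber 2 failed=occurs, Forward APL valve 2 stuck=occurs, Emergency flowmeter 2 fails=occurs, Lower O2 cylinder 2 trips=not → at least one input occurs → occurs.
Vaporizer chain 2 inoperative [OR]: Cylinder backup 2 inoperative=not, A supply hose 2 malfunctions=occurs, O2 supply 2 lost=occurs → at least one input occurs → occurs.
Breathing circuit 2 down [OR]: Vaporizer chain 2 inoperative=occurs, B pressure regulator 2 lost=occurs → at least one input occurs → occurs.
Anesthesia gas delivery interrupted [AND]: Pipeline path inoperative=not, Scavenge line unavailable=occurs, Breathing circuit 2 down=occurs → not all inputs occur → does not occur.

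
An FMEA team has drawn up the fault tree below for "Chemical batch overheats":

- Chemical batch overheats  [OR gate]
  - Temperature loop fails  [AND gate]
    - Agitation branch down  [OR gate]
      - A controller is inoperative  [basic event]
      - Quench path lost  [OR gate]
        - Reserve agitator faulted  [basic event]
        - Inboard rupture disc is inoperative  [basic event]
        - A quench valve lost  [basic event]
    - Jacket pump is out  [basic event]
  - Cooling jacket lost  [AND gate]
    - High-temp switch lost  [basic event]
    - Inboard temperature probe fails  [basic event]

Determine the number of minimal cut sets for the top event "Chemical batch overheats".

5

Quench path lost [OR]: union of children's cut sets → 3 cut set(s).
Agitation branch down [OR]: union of children's cut sets → 4 cut set(s).
Temperature loop fails [AND]: one cut set from each child combined → 4 × 1 = 4 cut set(s).
Cooling jacket lost [AND]: one cut set from each child combined → 1 × 1 = 1 cut set(s).
Chemical batch overheats [OR]: union of children's cut sets → 5 cut set(s).
Minimal cut sets: {A controller is inoperative, Jacket pump is out}; {Jacket pump is out, Reserve agitator faulted}; {Inboard rupture disc is inoperative, Jacket pump is out}; {A quench valve lost, Jacket pump is out}; {High-temp switch lost, Inboard temperature probe fails}.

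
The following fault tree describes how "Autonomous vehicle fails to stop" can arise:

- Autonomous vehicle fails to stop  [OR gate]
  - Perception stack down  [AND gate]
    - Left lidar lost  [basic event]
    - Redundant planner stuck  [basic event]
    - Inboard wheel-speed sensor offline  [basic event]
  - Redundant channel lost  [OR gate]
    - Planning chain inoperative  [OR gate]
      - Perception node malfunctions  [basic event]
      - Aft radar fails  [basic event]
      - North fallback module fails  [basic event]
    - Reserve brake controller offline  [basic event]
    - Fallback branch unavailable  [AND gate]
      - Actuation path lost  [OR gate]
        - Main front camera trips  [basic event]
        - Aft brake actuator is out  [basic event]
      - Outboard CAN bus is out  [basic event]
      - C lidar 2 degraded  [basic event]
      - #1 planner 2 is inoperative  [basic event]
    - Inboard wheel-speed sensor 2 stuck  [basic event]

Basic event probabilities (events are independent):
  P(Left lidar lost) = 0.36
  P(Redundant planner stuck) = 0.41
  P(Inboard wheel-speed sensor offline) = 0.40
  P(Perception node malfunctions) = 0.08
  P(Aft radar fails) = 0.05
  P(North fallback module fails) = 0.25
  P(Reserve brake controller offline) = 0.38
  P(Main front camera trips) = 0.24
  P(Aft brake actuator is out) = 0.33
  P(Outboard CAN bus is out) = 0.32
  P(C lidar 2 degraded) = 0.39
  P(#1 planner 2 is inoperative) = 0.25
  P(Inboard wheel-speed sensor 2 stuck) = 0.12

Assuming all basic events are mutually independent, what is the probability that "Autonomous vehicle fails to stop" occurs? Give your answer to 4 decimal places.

P(Perception stack down) [AND] = 0.36 × 0.41 × 0.40 = 0.059040
P(Planning chain inoperative) [OR] = 1 − (1−0.08) × (1−0.05) × (1−0.25) = 0.344500
P(Actuation path lost) [OR] = 1 − (1−0.24) × (1−0.33) = 0.490800
P(Fallback branch unavailable) [AND] = 0.490800 × 0.32 × 0.39 × 0.25 = 0.015313
P(Redundant channel lost) [OR] = 1 − (1−0.344500) × (1−0.38) × (1−0.015313) × (1−0.12) = 0.647836
P(Autonomous vehicle fails to stop) [OR] = 1 − (1−0.059040) × (1−0.647836) = 0.668628
Rounded to 4 decimal places: P(Autonomous vehicle fails to stop) ≈ 0.6686.

0.6686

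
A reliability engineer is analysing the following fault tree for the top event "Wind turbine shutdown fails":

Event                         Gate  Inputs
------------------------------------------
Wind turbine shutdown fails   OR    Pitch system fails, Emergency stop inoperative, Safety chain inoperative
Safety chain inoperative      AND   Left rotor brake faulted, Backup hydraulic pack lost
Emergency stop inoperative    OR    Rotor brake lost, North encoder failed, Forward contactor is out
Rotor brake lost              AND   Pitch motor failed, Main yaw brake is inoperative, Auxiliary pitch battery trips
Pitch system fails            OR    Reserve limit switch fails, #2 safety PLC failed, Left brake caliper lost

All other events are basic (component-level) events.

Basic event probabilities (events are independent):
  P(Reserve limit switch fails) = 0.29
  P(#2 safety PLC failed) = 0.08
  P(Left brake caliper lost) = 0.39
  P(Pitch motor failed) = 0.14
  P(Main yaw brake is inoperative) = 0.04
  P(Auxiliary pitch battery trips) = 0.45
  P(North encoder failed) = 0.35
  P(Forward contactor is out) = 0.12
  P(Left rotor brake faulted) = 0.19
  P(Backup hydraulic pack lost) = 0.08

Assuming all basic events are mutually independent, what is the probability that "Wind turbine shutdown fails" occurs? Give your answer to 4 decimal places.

P(Pitch system fails) [OR] = 1 − (1−0.29) × (1−0.08) × (1−0.39) = 0.601548
P(Rotor brake lost) [AND] = 0.14 × 0.04 × 0.45 = 0.002520
P(Emergency stop inoperative) [OR] = 1 − (1−0.002520) × (1−0.35) × (1−0.12) = 0.429441
P(Safety chain inoperative) [AND] = 0.19 × 0.08 = 0.015200
P(Wind turbine shutdown fails) [OR] = 1 − (1−0.601548) × (1−0.429441) × (1−0.015200) = 0.776115
Rounded to 4 decimal places: P(Wind turbine shutdown fails) ≈ 0.7761.

0.7761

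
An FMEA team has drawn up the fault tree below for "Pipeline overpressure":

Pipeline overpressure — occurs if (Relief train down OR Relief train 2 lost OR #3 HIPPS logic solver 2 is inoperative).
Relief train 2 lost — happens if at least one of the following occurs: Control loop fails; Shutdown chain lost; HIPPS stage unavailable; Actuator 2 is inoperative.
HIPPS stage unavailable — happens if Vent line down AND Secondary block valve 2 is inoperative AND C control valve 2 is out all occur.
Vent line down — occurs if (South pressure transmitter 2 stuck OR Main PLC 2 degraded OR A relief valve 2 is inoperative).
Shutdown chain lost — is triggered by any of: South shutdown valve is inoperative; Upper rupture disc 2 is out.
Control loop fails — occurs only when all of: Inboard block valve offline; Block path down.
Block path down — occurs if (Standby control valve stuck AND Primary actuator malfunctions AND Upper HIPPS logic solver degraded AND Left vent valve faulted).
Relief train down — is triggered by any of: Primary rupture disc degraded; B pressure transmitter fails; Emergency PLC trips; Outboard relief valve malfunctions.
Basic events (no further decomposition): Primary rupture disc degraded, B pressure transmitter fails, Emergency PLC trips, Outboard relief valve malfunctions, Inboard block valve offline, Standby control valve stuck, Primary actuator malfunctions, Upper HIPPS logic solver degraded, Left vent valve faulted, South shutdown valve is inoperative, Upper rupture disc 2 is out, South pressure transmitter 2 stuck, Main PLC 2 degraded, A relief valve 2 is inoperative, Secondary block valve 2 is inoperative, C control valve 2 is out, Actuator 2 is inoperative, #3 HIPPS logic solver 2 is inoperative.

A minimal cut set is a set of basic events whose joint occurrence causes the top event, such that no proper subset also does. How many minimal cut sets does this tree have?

Relief train down [OR]: union of children's cut sets → 4 cut set(s).
Block path down [AND]: one cut set from each child combined → 1 × 1 × 1 × 1 = 1 cut set(s).
Control loop fails [AND]: one cut set from each child combined → 1 × 1 = 1 cut set(s).
Shutdown chain lost [OR]: union of children's cut sets → 2 cut set(s).
Vent line down [OR]: union of children's cut sets → 3 cut set(s).
HIPPS stage unavailable [AND]: one cut set from each child combined → 3 × 1 × 1 = 3 cut set(s).
Relief train 2 lost [OR]: union of children's cut sets → 7 cut set(s).
Pipeline overpressure [OR]: union of children's cut sets → 12 cut set(s).

12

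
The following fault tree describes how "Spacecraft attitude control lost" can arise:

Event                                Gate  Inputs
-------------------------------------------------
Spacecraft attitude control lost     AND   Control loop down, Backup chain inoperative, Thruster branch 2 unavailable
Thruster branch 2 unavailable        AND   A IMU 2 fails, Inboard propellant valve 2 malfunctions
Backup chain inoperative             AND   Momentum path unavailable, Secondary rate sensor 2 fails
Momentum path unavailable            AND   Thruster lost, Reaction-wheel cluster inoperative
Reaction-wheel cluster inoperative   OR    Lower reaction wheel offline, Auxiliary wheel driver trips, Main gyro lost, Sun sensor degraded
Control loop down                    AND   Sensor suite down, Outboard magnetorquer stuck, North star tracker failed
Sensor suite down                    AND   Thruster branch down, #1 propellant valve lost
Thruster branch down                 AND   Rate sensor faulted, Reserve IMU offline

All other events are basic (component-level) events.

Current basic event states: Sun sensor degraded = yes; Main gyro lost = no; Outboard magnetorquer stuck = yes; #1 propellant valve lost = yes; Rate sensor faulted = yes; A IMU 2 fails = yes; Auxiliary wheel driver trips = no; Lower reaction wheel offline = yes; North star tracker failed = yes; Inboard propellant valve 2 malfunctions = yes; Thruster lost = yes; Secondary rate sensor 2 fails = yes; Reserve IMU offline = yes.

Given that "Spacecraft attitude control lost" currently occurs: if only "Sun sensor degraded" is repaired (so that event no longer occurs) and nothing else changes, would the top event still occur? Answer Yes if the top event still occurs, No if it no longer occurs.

Counterfactual: set "Sun sensor degraded" to not occurred.
Thruster branch down [AND]: Rate sensor faulted=occurs, Reserve IMU offline=occurs → all inputs occur → occurs.
Sensor suite down [AND]: Thruster branch down=occurs, #1 propellant valve lost=occurs → all inputs occur → occurs.
Control loop down [AND]: Sensor suite down=occurs, Outboard magnetorquer stuck=occurs, North star tracker failed=occurs → all inputs occur → occurs.
Reaction-wheel cluster inoperative [OR]: Lower reaction wheel offline=occurs, Auxiliary wheel driver trips=not, Main gyro lost=not, Sun sensor degraded=not → at least one input occurs → occurs.
Momentum path unavailable [AND]: Thruster lost=occurs, Reaction-wheel cluster inoperative=occurs → all inputs occur → occurs.
Backup chain inoperative [AND]: Momentum path unavailable=occurs, Secondary rate sensor 2 fails=occurs → all inputs occur → occurs.
Thruster branch 2 unavailable [AND]: A IMU 2 fails=occurs, Inboard propellant valve 2 malfunctions=occurs → all inputs occur → occurs.
Spacecraft attitude control lost [AND]: Control loop down=occurs, Backup chain inoperative=occurs, Thruster branch 2 unavailable=occurs → all inputs occur → occurs.

Yes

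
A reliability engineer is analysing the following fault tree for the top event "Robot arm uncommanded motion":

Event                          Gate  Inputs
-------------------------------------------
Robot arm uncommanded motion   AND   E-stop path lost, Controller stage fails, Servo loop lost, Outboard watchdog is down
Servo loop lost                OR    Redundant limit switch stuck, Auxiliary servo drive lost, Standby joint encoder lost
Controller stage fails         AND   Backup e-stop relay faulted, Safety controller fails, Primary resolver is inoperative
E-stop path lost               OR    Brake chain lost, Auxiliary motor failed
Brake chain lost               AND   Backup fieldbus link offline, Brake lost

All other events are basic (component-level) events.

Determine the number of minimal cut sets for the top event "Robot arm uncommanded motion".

Brake chain lost [AND]: one cut set from each child combined → 1 × 1 = 1 cut set(s).
E-stop path lost [OR]: union of children's cut sets → 2 cut set(s).
Controller stage fails [AND]: one cut set from each child combined → 1 × 1 × 1 = 1 cut set(s).
Servo loop lost [OR]: union of children's cut sets → 3 cut set(s).
Robot arm uncommanded motion [AND]: one cut set from each child combined → 2 × 1 × 3 × 1 = 6 cut set(s).
Minimal cut sets: {Backup e-stop relay faulted, Backup fieldbus link offline, Brake lost, Outboard watchdog is down, Primary resolver is inoperative, Redundant limit switch stuck, Safety controller fails}; {Auxiliary servo drive lost, Backup e-stop relay faulted, Backup fieldbus link offline, Brake lost, Outboard watchdog is down, Primary resolver is inoperative, Safety controller fails}; {Backup e-stop relay faulted, Backup fieldbus link offline, Brake lost, Outboard watchdog is down, Primary resolver is inoperative, Safety controller fails, Standby joint encoder lost}; {Auxiliary motor failed, Backup e-stop relay faulted, Outboard watchdog is down, Primary resolver is inoperative, Redundant limit switch stuck, Safety controller fails}; {Auxiliary motor failed, Auxiliary servo drive lost, Backup e-stop relay faulted, Outboard watchdog is down, Primary resolver is inoperative, Safety controller fails}; {Auxiliary motor failed, Backup e-stop relay faulted, Outboard watchdog is down, Primary resolver is inoperative, Safety controller fails, Standby joint encoder lost}.

6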